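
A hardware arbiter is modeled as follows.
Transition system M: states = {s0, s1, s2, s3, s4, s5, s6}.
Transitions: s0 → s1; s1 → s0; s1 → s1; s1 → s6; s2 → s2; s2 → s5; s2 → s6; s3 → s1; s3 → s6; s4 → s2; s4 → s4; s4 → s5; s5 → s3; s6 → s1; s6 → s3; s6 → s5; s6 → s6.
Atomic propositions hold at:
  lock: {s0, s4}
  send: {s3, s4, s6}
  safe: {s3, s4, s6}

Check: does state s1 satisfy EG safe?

No

EG safe: greatest fixpoint, start Z0 = {s3, s4, s6}, keep only states in Sat with some successor in Z. Already a fixed point.
Sat(EG safe) = {s3, s4, s6}
s1 ∉ Sat(EG safe) = {s3, s4, s6}, so the formula does not hold at s1.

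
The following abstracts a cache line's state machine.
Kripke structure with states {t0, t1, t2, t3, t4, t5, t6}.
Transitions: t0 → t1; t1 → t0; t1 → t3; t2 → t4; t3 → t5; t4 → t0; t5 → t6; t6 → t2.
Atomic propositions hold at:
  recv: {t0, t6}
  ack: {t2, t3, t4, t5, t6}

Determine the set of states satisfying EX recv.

Sat(EX recv) = {s : some successor in {t0, t6}} = {t1, t4, t5}

{t1, t4, t5}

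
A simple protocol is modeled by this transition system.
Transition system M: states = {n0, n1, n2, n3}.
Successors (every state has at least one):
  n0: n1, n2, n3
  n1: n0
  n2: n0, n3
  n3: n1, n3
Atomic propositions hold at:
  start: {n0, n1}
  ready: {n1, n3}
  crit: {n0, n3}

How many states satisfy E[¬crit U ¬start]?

2

Sat(¬crit) = {n1, n2}
Sat(¬start) = {n2, n3}
E[¬crit U ¬start]: least fixpoint, start Z0 = Sat(¬start) = {n2, n3}, add states in Sat(¬crit) with some successor in Z. Already a fixed point.
Sat(E[¬crit U ¬start]) = {n2, n3}
|Sat(E[¬crit U ¬start])| = |{n2, n3}| = 2.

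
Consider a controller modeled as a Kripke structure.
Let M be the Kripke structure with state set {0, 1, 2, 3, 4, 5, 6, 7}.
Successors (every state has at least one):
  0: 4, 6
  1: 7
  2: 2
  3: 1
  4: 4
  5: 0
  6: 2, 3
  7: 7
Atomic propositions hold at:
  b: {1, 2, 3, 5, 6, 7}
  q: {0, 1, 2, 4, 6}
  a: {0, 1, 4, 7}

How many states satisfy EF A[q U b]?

7

A[q U b]: least fixpoint, start Z0 = Sat(b) = {1, 2, 3, 5, 6, 7}, add states in Sat(q) with every successor in Z. Already a fixed point.
Sat(A[q U b]) = {1, 2, 3, 5, 6, 7}
EF A[q U b]: least fixpoint, start Z0 = {1, 2, 3, 5, 6, 7}, add states with some successor in Z. Z1 = {0, 1, 2, 3, 5, 6, 7}; fixed.
Sat(EF A[q U b]) = {0, 1, 2, 3, 5, 6, 7}
|Sat(EF A[q U b])| = |{0, 1, 2, 3, 5, 6, 7}| = 7.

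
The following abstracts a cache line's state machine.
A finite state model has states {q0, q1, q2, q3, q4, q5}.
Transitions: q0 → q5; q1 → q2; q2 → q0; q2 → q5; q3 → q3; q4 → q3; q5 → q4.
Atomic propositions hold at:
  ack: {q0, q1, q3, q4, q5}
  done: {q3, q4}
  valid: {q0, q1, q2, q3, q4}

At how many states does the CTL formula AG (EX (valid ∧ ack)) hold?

3

Sat(valid ∧ ack) = {q0, q1, q3, q4}
Sat(EX (valid ∧ ack)) = {s : some successor in {q0, q1, q3, q4}} = {q2, q3, q4, q5}
AG (EX (valid ∧ ack)): greatest fixpoint, start Z0 = {q2, q3, q4, q5}, keep only states in Sat with every successor in Z. Z1 = {q3, q4, q5}; fixed.
Sat(AG (EX (valid ∧ ack))) = {q3, q4, q5}
|Sat(AG (EX (valid ∧ ack)))| = |{q3, q4, q5}| = 3.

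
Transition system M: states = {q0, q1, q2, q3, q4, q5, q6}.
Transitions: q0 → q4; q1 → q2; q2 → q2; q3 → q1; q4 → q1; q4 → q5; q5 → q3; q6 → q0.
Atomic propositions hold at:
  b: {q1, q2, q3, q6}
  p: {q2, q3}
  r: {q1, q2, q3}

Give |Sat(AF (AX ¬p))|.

5

Sat(¬p) = {q0, q1, q4, q5, q6}
Sat(AX ¬p) = {s : every successor in {q0, q1, q4, q5, q6}} = {q0, q3, q4, q6}
AF (AX ¬p): least fixpoint, start Z0 = {q0, q3, q4, q6}, add states with every successor in Z. Z1 = {q0, q3, q4, q5, q6}; fixed.
Sat(AF (AX ¬p)) = {q0, q3, q4, q5, q6}
|Sat(AF (AX ¬p))| = |{q0, q3, q4, q5, q6}| = 5.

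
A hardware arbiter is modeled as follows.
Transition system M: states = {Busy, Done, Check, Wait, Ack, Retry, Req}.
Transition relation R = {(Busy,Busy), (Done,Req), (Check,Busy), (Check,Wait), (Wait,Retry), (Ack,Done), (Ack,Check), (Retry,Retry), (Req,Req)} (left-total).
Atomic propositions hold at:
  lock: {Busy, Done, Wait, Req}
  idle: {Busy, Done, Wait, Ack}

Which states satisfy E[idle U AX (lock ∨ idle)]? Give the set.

Sat(lock ∨ idle) = {Busy, Done, Wait, Ack, Req}
Sat(AX (lock ∨ idle)) = {s : every successor in {Busy, Done, Wait, Ack, Req}} = {Busy, Done, Check, Req}
E[idle U AX (lock ∨ idle)]: least fixpoint, start Z0 = Sat(AX (lock ∨ idle)) = {Busy, Done, Check, Req}, add states in Sat(idle) with some successor in Z. Z1 = {Busy, Done, Check, Ack, Req}; fixed.
Sat(E[idle U AX (lock ∨ idle)]) = {Busy, Done, Check, Ack, Req}

{Busy, Done, Check, Ack, Req}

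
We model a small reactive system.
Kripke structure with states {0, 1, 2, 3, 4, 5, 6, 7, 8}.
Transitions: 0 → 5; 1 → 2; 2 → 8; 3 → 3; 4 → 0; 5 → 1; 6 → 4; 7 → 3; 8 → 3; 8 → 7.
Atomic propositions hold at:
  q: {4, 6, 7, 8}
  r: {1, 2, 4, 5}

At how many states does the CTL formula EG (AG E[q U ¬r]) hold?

3

Sat(¬r) = {0, 3, 6, 7, 8}
E[q U ¬r]: least fixpoint, start Z0 = Sat(¬r) = {0, 3, 6, 7, 8}, add states in Sat(q) with some successor in Z. Z1 = {0, 3, 4, 6, 7, 8}; fixed.
Sat(E[q U ¬r]) = {0, 3, 4, 6, 7, 8}
AG E[q U ¬r]: greatest fixpoint, start Z0 = {0, 3, 4, 6, 7, 8}, keep only states in Sat with every successor in Z. Z1 = {3, 4, 6, 7, 8}; Z2 = {3, 6, 7, 8}; Z3 = {3, 7, 8}; fixed.
Sat(AG E[q U ¬r]) = {3, 7, 8}
EG (AG E[q U ¬r]): greatest fixpoint, start Z0 = {3, 7, 8}, keep only states in Sat with some successor in Z. Already a fixed point.
Sat(EG (AG E[q U ¬r])) = {3, 7, 8}
|Sat(EG (AG E[q U ¬r]))| = |{3, 7, 8}| = 3.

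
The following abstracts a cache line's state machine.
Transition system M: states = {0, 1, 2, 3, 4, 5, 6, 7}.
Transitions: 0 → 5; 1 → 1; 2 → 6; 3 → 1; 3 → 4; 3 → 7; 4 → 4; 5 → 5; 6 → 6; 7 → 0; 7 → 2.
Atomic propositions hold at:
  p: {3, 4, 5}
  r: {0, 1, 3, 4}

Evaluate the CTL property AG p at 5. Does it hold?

Yes

AG p: greatest fixpoint, start Z0 = {3, 4, 5}, keep only states in Sat with every successor in Z. Z1 = {4, 5}; fixed.
Sat(AG p) = {4, 5}
5 ∈ Sat(AG p) = {4, 5}, so the formula holds at 5.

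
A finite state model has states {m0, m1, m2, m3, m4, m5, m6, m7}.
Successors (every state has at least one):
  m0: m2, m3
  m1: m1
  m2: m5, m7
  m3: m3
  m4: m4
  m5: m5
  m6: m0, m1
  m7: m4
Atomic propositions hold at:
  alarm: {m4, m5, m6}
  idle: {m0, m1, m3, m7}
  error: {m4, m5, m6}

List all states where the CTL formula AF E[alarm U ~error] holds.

{m0, m1, m2, m3, m6, m7}

Sat(~error) = {m0, m1, m2, m3, m7}
E[alarm U ~error]: least fixpoint, start Z0 = Sat(~error) = {m0, m1, m2, m3, m7}, add states in Sat(alarm) with some successor in Z. Z1 = {m0, m1, m2, m3, m6, m7}; fixed.
Sat(E[alarm U ~error]) = {m0, m1, m2, m3, m6, m7}
AF E[alarm U ~error]: least fixpoint, start Z0 = {m0, m1, m2, m3, m6, m7}, add states with every successor in Z. Already a fixed point.
Sat(AF E[alarm U ~error]) = {m0, m1, m2, m3, m6, m7}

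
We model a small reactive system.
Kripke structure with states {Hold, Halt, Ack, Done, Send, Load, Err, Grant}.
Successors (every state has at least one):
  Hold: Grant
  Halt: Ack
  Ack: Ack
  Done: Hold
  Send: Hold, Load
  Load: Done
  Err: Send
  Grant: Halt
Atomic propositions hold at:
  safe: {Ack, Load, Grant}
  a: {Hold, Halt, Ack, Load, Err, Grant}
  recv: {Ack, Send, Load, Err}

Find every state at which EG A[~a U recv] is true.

{Ack}

Sat(~a) = {Done, Send}
A[~a U recv]: least fixpoint, start Z0 = Sat(recv) = {Ack, Send, Load, Err}, add states in Sat(~a) with every successor in Z. Already a fixed point.
Sat(A[~a U recv]) = {Ack, Send, Load, Err}
EG A[~a U recv]: greatest fixpoint, start Z0 = {Ack, Send, Load, Err}, keep only states in Sat with some successor in Z. Z1 = {Ack, Send, Err}; Z2 = {Ack, Err}; Z3 = {Ack}; fixed.
Sat(EG A[~a U recv]) = {Ack}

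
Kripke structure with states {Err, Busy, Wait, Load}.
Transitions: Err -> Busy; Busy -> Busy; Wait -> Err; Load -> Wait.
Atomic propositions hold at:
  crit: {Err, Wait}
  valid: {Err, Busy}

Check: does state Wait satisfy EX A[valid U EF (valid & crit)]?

Yes

Sat(valid & crit) = {Err}
EF (valid & crit): least fixpoint, start Z0 = {Err}, add states with some successor in Z. Z1 = {Err, Wait}; Z2 = {Err, Wait, Load}; fixed.
Sat(EF (valid & crit)) = {Err, Wait, Load}
A[valid U EF (valid & crit)]: least fixpoint, start Z0 = Sat(EF (valid & crit)) = {Err, Wait, Load}, add states in Sat(valid) with every successor in Z. Already a fixed point.
Sat(A[valid U EF (valid & crit)]) = {Err, Wait, Load}
Sat(EX A[valid U EF (valid & crit)]) = {s : some successor in {Err, Wait, Load}} = {Wait, Load}
Wait ∈ Sat(EX A[valid U EF (valid & crit)]) = {Wait, Load}, so the formula holds at Wait.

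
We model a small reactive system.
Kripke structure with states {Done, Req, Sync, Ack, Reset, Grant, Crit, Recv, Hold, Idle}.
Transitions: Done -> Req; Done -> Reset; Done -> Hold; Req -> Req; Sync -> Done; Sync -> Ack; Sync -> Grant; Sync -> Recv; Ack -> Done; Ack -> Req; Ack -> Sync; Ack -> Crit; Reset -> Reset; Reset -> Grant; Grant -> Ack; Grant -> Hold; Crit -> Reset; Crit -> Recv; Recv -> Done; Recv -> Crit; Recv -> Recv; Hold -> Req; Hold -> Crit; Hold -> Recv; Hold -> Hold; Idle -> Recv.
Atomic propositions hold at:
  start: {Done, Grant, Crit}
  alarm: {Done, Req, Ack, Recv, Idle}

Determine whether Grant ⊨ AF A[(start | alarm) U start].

Sat(start | alarm) = {Done, Req, Ack, Grant, Crit, Recv, Idle}
A[(start | alarm) U start]: least fixpoint, start Z0 = Sat(start) = {Done, Grant, Crit}, add states in Sat(start | alarm) with every successor in Z. Already a fixed point.
Sat(A[(start | alarm) U start]) = {Done, Grant, Crit}
AF A[(start | alarm) U start]: least fixpoint, start Z0 = {Done, Grant, Crit}, add states with every successor in Z. Already a fixed point.
Sat(AF A[(start | alarm) U start]) = {Done, Grant, Crit}
Grant ∈ Sat(AF A[(start | alarm) U start]) = {Done, Grant, Crit}, so the formula holds at Grant.

Yes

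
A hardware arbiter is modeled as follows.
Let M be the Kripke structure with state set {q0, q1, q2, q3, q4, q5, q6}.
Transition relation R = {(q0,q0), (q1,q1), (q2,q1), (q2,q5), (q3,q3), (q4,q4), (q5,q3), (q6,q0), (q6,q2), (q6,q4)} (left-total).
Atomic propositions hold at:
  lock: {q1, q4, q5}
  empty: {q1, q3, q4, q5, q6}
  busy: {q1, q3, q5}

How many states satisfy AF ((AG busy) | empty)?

6

AG busy: greatest fixpoint, start Z0 = {q1, q3, q5}, keep only states in Sat with every successor in Z. Already a fixed point.
Sat(AG busy) = {q1, q3, q5}
Sat((AG busy) | empty) = {q1, q3, q4, q5, q6}
AF ((AG busy) | empty): least fixpoint, start Z0 = {q1, q3, q4, q5, q6}, add states with every successor in Z. Z1 = {q1, q2, q3, q4, q5, q6}; fixed.
Sat(AF ((AG busy) | empty)) = {q1, q2, q3, q4, q5, q6}
|Sat(AF ((AG busy) | empty))| = |{q1, q2, q3, q4, q5, q6}| = 6.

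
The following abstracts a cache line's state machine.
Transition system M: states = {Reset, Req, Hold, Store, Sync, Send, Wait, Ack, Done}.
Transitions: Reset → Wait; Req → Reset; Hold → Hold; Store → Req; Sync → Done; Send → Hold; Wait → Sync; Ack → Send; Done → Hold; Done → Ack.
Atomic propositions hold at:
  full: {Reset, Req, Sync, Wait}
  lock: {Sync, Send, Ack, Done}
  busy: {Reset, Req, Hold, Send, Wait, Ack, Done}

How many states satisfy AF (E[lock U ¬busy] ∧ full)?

5

Sat(¬busy) = {Store, Sync}
E[lock U ¬busy]: least fixpoint, start Z0 = Sat(¬busy) = {Store, Sync}, add states in Sat(lock) with some successor in Z. Already a fixed point.
Sat(E[lock U ¬busy]) = {Store, Sync}
Sat(E[lock U ¬busy] ∧ full) = {Sync}
AF (E[lock U ¬busy] ∧ full): least fixpoint, start Z0 = {Sync}, add states with every successor in Z. Z1 = {Sync, Wait}; Z2 = {Reset, Sync, Wait}; Z3 = {Reset, Req, Sync, Wait}; Z4 = {Reset, Req, Store, Sync, Wait}; fixed.
Sat(AF (E[lock U ¬busy] ∧ full)) = {Reset, Req, Store, Sync, Wait}
|Sat(AF (E[lock U ¬busy] ∧ full))| = |{Reset, Req, Store, Sync, Wait}| = 5.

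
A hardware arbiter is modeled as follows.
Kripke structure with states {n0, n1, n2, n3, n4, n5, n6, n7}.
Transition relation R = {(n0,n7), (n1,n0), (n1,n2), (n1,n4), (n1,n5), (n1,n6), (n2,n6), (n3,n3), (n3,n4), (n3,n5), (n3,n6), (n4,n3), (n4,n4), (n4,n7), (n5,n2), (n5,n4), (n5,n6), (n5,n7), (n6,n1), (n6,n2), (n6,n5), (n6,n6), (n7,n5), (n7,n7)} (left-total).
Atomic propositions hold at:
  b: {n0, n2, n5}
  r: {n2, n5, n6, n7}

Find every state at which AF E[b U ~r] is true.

Sat(~r) = {n0, n1, n3, n4}
E[b U ~r]: least fixpoint, start Z0 = Sat(~r) = {n0, n1, n3, n4}, add states in Sat(b) with some successor in Z. Z1 = {n0, n1, n3, n4, n5}; fixed.
Sat(E[b U ~r]) = {n0, n1, n3, n4, n5}
AF E[b U ~r]: least fixpoint, start Z0 = {n0, n1, n3, n4, n5}, add states with every successor in Z. Already a fixed point.
Sat(AF E[b U ~r]) = {n0, n1, n3, n4, n5}

{n0, n1, n3, n4, n5}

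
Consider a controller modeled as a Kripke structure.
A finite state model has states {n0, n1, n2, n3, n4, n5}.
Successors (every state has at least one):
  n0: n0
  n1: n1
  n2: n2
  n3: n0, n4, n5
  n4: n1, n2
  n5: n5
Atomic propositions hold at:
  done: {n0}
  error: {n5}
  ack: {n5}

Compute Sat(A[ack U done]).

A[ack U done]: least fixpoint, start Z0 = Sat(done) = {n0}, add states in Sat(ack) with every successor in Z. Already a fixed point.
Sat(A[ack U done]) = {n0}

{n0}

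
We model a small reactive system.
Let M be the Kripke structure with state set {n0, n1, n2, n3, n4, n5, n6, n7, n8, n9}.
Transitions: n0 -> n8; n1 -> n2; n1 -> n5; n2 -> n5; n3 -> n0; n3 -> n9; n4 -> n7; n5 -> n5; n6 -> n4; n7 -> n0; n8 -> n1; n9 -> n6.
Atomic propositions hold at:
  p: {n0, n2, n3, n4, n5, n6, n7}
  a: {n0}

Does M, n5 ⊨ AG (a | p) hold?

Yes

Sat(a | p) = {n0, n2, n3, n4, n5, n6, n7}
AG (a | p): greatest fixpoint, start Z0 = {n0, n2, n3, n4, n5, n6, n7}, keep only states in Sat with every successor in Z. Z1 = {n2, n4, n5, n6, n7}; Z2 = {n2, n4, n5, n6}; Z3 = {n2, n5, n6}; Z4 = {n2, n5}; fixed.
Sat(AG (a | p)) = {n2, n5}
n5 ∈ Sat(AG (a | p)) = {n2, n5}, so the formula holds at n5.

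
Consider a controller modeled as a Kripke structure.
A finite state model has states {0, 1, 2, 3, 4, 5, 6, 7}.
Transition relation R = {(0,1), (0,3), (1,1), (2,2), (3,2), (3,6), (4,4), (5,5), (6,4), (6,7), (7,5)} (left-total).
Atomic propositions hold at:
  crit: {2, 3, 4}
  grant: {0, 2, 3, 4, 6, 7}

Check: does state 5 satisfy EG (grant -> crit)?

Sat(grant -> crit) = {1, 2, 3, 4, 5}
EG (grant -> crit): greatest fixpoint, start Z0 = {1, 2, 3, 4, 5}, keep only states in Sat with some successor in Z. Already a fixed point.
Sat(EG (grant -> crit)) = {1, 2, 3, 4, 5}
5 ∈ Sat(EG (grant -> crit)) = {1, 2, 3, 4, 5}, so the formula holds at 5.

Yes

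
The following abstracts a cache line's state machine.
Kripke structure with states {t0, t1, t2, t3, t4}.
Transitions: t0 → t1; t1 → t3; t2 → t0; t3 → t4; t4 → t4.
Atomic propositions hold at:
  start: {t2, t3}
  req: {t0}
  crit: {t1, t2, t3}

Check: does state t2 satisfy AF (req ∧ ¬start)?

Sat(¬start) = {t0, t1, t4}
Sat(req ∧ ¬start) = {t0}
AF (req ∧ ¬start): least fixpoint, start Z0 = {t0}, add states with every successor in Z. Z1 = {t0, t2}; fixed.
Sat(AF (req ∧ ¬start)) = {t0, t2}
t2 ∈ Sat(AF (req ∧ ¬start)) = {t0, t2}, so the formula holds at t2.

Yes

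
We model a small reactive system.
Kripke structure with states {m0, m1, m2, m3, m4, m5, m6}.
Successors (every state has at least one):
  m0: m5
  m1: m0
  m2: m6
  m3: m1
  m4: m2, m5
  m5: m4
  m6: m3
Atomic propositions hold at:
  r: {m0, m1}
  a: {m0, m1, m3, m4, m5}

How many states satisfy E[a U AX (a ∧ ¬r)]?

Sat(¬r) = {m2, m3, m4, m5, m6}
Sat(a ∧ ¬r) = {m3, m4, m5}
Sat(AX (a ∧ ¬r)) = {s : every successor in {m3, m4, m5}} = {m0, m5, m6}
E[a U AX (a ∧ ¬r)]: least fixpoint, start Z0 = Sat(AX (a ∧ ¬r)) = {m0, m5, m6}, add states in Sat(a) with some successor in Z. Z1 = {m0, m1, m4, m5, m6}; Z2 = {m0, m1, m3, m4, m5, m6}; fixed.
Sat(E[a U AX (a ∧ ¬r)]) = {m0, m1, m3, m4, m5, m6}
|Sat(E[a U AX (a ∧ ¬r)])| = |{m0, m1, m3, m4, m5, m6}| = 6.

6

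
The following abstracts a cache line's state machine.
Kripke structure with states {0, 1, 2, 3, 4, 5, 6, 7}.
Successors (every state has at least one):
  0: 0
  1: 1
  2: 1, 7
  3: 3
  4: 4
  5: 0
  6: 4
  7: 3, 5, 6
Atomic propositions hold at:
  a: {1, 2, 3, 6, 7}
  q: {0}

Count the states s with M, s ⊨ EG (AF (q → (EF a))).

6

EF a: least fixpoint, start Z0 = {1, 2, 3, 6, 7}, add states with some successor in Z. Already a fixed point.
Sat(EF a) = {1, 2, 3, 6, 7}
Sat(q → (EF a)) = {1, 2, 3, 4, 5, 6, 7}
AF (q → (EF a)): least fixpoint, start Z0 = {1, 2, 3, 4, 5, 6, 7}, add states with every successor in Z. Already a fixed point.
Sat(AF (q → (EF a))) = {1, 2, 3, 4, 5, 6, 7}
EG (AF (q → (EF a))): greatest fixpoint, start Z0 = {1, 2, 3, 4, 5, 6, 7}, keep only states in Sat with some successor in Z. Z1 = {1, 2, 3, 4, 6, 7}; fixed.
Sat(EG (AF (q → (EF a)))) = {1, 2, 3, 4, 6, 7}
|Sat(EG (AF (q → (EF a))))| = |{1, 2, 3, 4, 6, 7}| = 6.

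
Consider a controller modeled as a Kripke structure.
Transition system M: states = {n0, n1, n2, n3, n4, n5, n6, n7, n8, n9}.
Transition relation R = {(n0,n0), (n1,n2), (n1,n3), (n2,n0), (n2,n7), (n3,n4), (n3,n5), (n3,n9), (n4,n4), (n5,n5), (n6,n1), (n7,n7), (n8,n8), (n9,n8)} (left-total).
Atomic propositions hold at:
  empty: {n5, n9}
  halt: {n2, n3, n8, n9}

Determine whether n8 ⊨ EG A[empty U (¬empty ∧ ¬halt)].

Sat(¬empty) = {n0, n1, n2, n3, n4, n6, n7, n8}
Sat(¬halt) = {n0, n1, n4, n5, n6, n7}
Sat(¬empty ∧ ¬halt) = {n0, n1, n4, n6, n7}
A[empty U (¬empty ∧ ¬halt)]: least fixpoint, start Z0 = Sat((¬empty ∧ ¬halt)) = {n0, n1, n4, n6, n7}, add states in Sat(empty) with every successor in Z. Already a fixed point.
Sat(A[empty U (¬empty ∧ ¬halt)]) = {n0, n1, n4, n6, n7}
EG A[empty U (¬empty ∧ ¬halt)]: greatest fixpoint, start Z0 = {n0, n1, n4, n6, n7}, keep only states in Sat with some successor in Z. Z1 = {n0, n4, n6, n7}; Z2 = {n0, n4, n7}; fixed.
Sat(EG A[empty U (¬empty ∧ ¬halt)]) = {n0, n4, n7}
n8 ∉ Sat(EG A[empty U (¬empty ∧ ¬halt)]) = {n0, n4, n7}, so the formula does not hold at n8.

No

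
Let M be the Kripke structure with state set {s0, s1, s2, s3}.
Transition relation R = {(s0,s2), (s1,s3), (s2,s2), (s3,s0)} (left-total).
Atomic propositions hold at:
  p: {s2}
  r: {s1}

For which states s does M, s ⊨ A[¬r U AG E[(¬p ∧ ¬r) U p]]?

Sat(¬r) = {s0, s2, s3}
Sat(¬p) = {s0, s1, s3}
Sat(¬p ∧ ¬r) = {s0, s3}
E[(¬p ∧ ¬r) U p]: least fixpoint, start Z0 = Sat(p) = {s2}, add states in Sat(¬p ∧ ¬r) with some successor in Z. Z1 = {s0, s2}; Z2 = {s0, s2, s3}; fixed.
Sat(E[(¬p ∧ ¬r) U p]) = {s0, s2, s3}
AG E[(¬p ∧ ¬r) U p]: greatest fixpoint, start Z0 = {s0, s2, s3}, keep only states in Sat with every successor in Z. Already a fixed point.
Sat(AG E[(¬p ∧ ¬r) U p]) = {s0, s2, s3}
A[¬r U AG E[(¬p ∧ ¬r) U p]]: least fixpoint, start Z0 = Sat(AG E[(¬p ∧ ¬r) U p]) = {s0, s2, s3}, add states in Sat(¬r) with every successor in Z. Already a fixed point.
Sat(A[¬r U AG E[(¬p ∧ ¬r) U p]]) = {s0, s2, s3}

{s0, s2, s3}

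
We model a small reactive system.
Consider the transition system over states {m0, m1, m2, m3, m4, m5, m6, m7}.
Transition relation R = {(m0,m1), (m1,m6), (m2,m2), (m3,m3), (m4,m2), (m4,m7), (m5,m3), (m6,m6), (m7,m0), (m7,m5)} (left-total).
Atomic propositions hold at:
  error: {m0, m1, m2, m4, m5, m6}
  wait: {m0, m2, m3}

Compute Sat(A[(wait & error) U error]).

{m0, m1, m2, m4, m5, m6}

Sat(wait & error) = {m0, m2}
A[(wait & error) U error]: least fixpoint, start Z0 = Sat(error) = {m0, m1, m2, m4, m5, m6}, add states in Sat(wait & error) with every successor in Z. Already a fixed point.
Sat(A[(wait & error) U error]) = {m0, m1, m2, m4, m5, m6}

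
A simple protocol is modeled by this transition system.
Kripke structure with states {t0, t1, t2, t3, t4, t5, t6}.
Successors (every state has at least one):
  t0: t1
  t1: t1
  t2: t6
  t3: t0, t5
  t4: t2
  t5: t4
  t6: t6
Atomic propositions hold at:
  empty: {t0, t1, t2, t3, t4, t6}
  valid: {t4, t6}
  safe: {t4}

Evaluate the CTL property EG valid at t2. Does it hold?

EG valid: greatest fixpoint, start Z0 = {t4, t6}, keep only states in Sat with some successor in Z. Z1 = {t6}; fixed.
Sat(EG valid) = {t6}
t2 ∉ Sat(EG valid) = {t6}, so the formula does not hold at t2.

No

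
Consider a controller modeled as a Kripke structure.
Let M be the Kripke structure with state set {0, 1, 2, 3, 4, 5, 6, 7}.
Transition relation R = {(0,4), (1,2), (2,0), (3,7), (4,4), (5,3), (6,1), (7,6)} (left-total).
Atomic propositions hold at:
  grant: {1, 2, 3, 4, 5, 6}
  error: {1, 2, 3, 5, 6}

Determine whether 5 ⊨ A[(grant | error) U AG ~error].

Sat(grant | error) = {1, 2, 3, 4, 5, 6}
Sat(~error) = {0, 4, 7}
AG ~error: greatest fixpoint, start Z0 = {0, 4, 7}, keep only states in Sat with every successor in Z. Z1 = {0, 4}; fixed.
Sat(AG ~error) = {0, 4}
A[(grant | error) U AG ~error]: least fixpoint, start Z0 = Sat(AG ~error) = {0, 4}, add states in Sat(grant | error) with every successor in Z. Z1 = {0, 2, 4}; Z2 = {0, 1, 2, 4}; Z3 = {0, 1, 2, 4, 6}; fixed.
Sat(A[(grant | error) U AG ~error]) = {0, 1, 2, 4, 6}
5 ∉ Sat(A[(grant | error) U AG ~error]) = {0, 1, 2, 4, 6}, so the formula does not hold at 5.

No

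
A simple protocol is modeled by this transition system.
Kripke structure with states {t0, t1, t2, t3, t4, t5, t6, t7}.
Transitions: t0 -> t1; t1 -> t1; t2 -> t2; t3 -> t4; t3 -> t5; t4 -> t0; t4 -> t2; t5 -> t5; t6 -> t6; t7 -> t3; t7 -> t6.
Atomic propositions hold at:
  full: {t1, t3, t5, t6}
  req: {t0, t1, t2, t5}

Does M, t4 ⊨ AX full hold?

Sat(AX full) = {s : every successor in {t1, t3, t5, t6}} = {t0, t1, t5, t6, t7}
t4 ∉ Sat(AX full) = {t0, t1, t5, t6, t7}, so the formula does not hold at t4.

No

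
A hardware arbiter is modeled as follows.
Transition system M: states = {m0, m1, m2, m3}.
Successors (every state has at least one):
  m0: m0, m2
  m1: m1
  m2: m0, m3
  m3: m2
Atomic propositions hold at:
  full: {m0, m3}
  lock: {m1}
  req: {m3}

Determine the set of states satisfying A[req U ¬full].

Sat(¬full) = {m1, m2}
A[req U ¬full]: least fixpoint, start Z0 = Sat(¬full) = {m1, m2}, add states in Sat(req) with every successor in Z. Z1 = {m1, m2, m3}; fixed.
Sat(A[req U ¬full]) = {m1, m2, m3}

{m1, m2, m3}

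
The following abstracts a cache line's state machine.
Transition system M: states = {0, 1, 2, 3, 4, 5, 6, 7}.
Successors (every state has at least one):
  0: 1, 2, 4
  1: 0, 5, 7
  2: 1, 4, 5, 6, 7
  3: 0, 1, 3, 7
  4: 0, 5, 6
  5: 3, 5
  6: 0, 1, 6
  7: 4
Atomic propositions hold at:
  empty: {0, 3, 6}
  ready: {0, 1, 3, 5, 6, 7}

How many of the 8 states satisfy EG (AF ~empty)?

Sat(~empty) = {1, 2, 4, 5, 7}
AF ~empty: least fixpoint, start Z0 = {1, 2, 4, 5, 7}, add states with every successor in Z. Z1 = {0, 1, 2, 4, 5, 7}; fixed.
Sat(AF ~empty) = {0, 1, 2, 4, 5, 7}
EG (AF ~empty): greatest fixpoint, start Z0 = {0, 1, 2, 4, 5, 7}, keep only states in Sat with some successor in Z. Already a fixed point.
Sat(EG (AF ~empty)) = {0, 1, 2, 4, 5, 7}
|Sat(EG (AF ~empty))| = |{0, 1, 2, 4, 5, 7}| = 6.

6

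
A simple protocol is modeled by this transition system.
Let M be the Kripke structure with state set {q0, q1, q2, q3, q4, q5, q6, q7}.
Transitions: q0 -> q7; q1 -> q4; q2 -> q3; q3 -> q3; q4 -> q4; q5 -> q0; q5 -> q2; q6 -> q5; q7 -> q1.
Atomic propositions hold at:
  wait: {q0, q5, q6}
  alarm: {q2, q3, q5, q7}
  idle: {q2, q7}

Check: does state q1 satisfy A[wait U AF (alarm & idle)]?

Sat(alarm & idle) = {q2, q7}
AF (alarm & idle): least fixpoint, start Z0 = {q2, q7}, add states with every successor in Z. Z1 = {q0, q2, q7}; Z2 = {q0, q2, q5, q7}; Z3 = {q0, q2, q5, q6, q7}; fixed.
Sat(AF (alarm & idle)) = {q0, q2, q5, q6, q7}
A[wait U AF (alarm & idle)]: least fixpoint, start Z0 = Sat(AF (alarm & idle)) = {q0, q2, q5, q6, q7}, add states in Sat(wait) with every successor in Z. Already a fixed point.
Sat(A[wait U AF (alarm & idle)]) = {q0, q2, q5, q6, q7}
q1 ∉ Sat(A[wait U AF (alarm & idle)]) = {q0, q2, q5, q6, q7}, so the formula does not hold at q1.

No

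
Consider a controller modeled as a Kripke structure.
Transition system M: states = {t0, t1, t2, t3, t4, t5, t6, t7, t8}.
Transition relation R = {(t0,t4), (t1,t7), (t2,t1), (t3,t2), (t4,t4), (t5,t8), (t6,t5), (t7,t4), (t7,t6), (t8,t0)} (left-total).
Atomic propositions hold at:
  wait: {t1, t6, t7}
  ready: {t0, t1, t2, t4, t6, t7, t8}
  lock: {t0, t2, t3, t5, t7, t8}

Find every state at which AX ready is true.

{t0, t1, t2, t3, t4, t5, t7, t8}

Sat(AX ready) = {s : every successor in {t0, t1, t2, t4, t6, t7, t8}} = {t0, t1, t2, t3, t4, t5, t7, t8}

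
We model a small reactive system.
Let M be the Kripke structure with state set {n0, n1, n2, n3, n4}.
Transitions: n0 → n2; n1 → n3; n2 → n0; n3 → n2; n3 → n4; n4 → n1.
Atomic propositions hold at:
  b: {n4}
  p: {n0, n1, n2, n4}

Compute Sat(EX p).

Sat(EX p) = {s : some successor in {n0, n1, n2, n4}} = {n0, n2, n3, n4}

{n0, n2, n3, n4}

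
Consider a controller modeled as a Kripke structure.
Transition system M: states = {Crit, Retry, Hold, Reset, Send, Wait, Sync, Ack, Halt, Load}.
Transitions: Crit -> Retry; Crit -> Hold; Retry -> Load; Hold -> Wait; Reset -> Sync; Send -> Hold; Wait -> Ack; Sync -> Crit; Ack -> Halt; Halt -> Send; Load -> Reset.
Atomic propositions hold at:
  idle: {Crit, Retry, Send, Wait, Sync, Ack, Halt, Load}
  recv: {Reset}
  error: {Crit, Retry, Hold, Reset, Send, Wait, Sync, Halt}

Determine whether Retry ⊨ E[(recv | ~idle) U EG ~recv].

No

Sat(~idle) = {Hold, Reset}
Sat(recv | ~idle) = {Hold, Reset}
Sat(~recv) = {Crit, Retry, Hold, Send, Wait, Sync, Ack, Halt, Load}
EG ~recv: greatest fixpoint, start Z0 = {Crit, Retry, Hold, Send, Wait, Sync, Ack, Halt, Load}, keep only states in Sat with some successor in Z. Z1 = {Crit, Retry, Hold, Send, Wait, Sync, Ack, Halt}; Z2 = {Crit, Hold, Send, Wait, Sync, Ack, Halt}; fixed.
Sat(EG ~recv) = {Crit, Hold, Send, Wait, Sync, Ack, Halt}
E[(recv | ~idle) U EG ~recv]: least fixpoint, start Z0 = Sat(EG ~recv) = {Crit, Hold, Send, Wait, Sync, Ack, Halt}, add states in Sat(recv | ~idle) with some successor in Z. Z1 = {Crit, Hold, Reset, Send, Wait, Sync, Ack, Halt}; fixed.
Sat(E[(recv | ~idle) U EG ~recv]) = {Crit, Hold, Reset, Send, Wait, Sync, Ack, Halt}
Retry ∉ Sat(E[(recv | ~idle) U EG ~recv]) = {Crit, Hold, Reset, Send, Wait, Sync, Ack, Halt}, so the formula does not hold at Retry.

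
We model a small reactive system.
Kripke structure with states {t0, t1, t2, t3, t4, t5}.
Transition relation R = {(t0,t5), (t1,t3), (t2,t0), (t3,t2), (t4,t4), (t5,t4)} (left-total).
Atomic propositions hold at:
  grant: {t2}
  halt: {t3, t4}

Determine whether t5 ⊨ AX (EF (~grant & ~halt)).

Sat(~grant) = {t0, t1, t3, t4, t5}
Sat(~halt) = {t0, t1, t2, t5}
Sat(~grant & ~halt) = {t0, t1, t5}
EF (~grant & ~halt): least fixpoint, start Z0 = {t0, t1, t5}, add states with some successor in Z. Z1 = {t0, t1, t2, t5}; Z2 = {t0, t1, t2, t3, t5}; fixed.
Sat(EF (~grant & ~halt)) = {t0, t1, t2, t3, t5}
Sat(AX (EF (~grant & ~halt))) = {s : every successor in {t0, t1, t2, t3, t5}} = {t0, t1, t2, t3}
t5 ∉ Sat(AX (EF (~grant & ~halt))) = {t0, t1, t2, t3}, so the formula does not hold at t5.

No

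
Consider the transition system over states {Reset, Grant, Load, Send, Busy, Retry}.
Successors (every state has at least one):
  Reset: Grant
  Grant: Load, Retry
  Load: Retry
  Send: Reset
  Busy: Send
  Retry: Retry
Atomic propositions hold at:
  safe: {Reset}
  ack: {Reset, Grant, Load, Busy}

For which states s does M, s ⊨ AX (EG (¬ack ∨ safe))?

{Load, Retry}

Sat(¬ack) = {Send, Retry}
Sat(¬ack ∨ safe) = {Reset, Send, Retry}
EG (¬ack ∨ safe): greatest fixpoint, start Z0 = {Reset, Send, Retry}, keep only states in Sat with some successor in Z. Z1 = {Send, Retry}; Z2 = {Retry}; fixed.
Sat(EG (¬ack ∨ safe)) = {Retry}
Sat(AX (EG (¬ack ∨ safe))) = {s : every successor in {Retry}} = {Load, Retry}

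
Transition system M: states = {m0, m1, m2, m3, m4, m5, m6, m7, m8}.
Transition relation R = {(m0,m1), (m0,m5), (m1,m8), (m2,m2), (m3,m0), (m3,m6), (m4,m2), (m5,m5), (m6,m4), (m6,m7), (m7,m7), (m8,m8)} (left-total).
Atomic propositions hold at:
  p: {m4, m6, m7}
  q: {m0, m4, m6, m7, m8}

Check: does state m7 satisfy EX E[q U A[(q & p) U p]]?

Sat(q & p) = {m4, m6, m7}
A[(q & p) U p]: least fixpoint, start Z0 = Sat(p) = {m4, m6, m7}, add states in Sat(q & p) with every successor in Z. Already a fixed point.
Sat(A[(q & p) U p]) = {m4, m6, m7}
E[q U A[(q & p) U p]]: least fixpoint, start Z0 = Sat(A[(q & p) U p]) = {m4, m6, m7}, add states in Sat(q) with some successor in Z. Already a fixed point.
Sat(E[q U A[(q & p) U p]]) = {m4, m6, m7}
Sat(EX E[q U A[(q & p) U p]]) = {s : some successor in {m4, m6, m7}} = {m3, m6, m7}
m7 ∈ Sat(EX E[q U A[(q & p) U p]]) = {m3, m6, m7}, so the formula holds at m7.

Yes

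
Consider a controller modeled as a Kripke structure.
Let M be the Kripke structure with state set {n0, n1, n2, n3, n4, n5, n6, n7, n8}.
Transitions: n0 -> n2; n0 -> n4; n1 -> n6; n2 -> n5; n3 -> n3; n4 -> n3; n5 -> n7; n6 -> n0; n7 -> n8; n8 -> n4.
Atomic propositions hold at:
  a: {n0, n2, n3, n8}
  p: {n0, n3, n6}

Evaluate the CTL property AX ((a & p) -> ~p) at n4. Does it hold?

Sat(a & p) = {n0, n3}
Sat(~p) = {n1, n2, n4, n5, n7, n8}
Sat((a & p) -> ~p) = {n1, n2, n4, n5, n6, n7, n8}
Sat(AX ((a & p) -> ~p)) = {s : every successor in {n1, n2, n4, n5, n6, n7, n8}} = {n0, n1, n2, n5, n7, n8}
n4 ∉ Sat(AX ((a & p) -> ~p)) = {n0, n1, n2, n5, n7, n8}, so the formula does not hold at n4.

No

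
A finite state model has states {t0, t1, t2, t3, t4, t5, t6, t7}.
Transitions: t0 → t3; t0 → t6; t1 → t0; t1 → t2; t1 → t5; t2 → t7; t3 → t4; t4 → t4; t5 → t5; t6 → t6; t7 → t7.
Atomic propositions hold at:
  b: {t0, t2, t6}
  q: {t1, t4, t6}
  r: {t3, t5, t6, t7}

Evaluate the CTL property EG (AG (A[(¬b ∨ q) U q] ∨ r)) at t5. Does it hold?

Yes

Sat(¬b) = {t1, t3, t4, t5, t7}
Sat(¬b ∨ q) = {t1, t3, t4, t5, t6, t7}
A[(¬b ∨ q) U q]: least fixpoint, start Z0 = Sat(q) = {t1, t4, t6}, add states in Sat(¬b ∨ q) with every successor in Z. Z1 = {t1, t3, t4, t6}; fixed.
Sat(A[(¬b ∨ q) U q]) = {t1, t3, t4, t6}
Sat(A[(¬b ∨ q) U q] ∨ r) = {t1, t3, t4, t5, t6, t7}
AG (A[(¬b ∨ q) U q] ∨ r): greatest fixpoint, start Z0 = {t1, t3, t4, t5, t6, t7}, keep only states in Sat with every successor in Z. Z1 = {t3, t4, t5, t6, t7}; fixed.
Sat(AG (A[(¬b ∨ q) U q] ∨ r)) = {t3, t4, t5, t6, t7}
EG (AG (A[(¬b ∨ q) U q] ∨ r)): greatest fixpoint, start Z0 = {t3, t4, t5, t6, t7}, keep only states in Sat with some successor in Z. Already a fixed point.
Sat(EG (AG (A[(¬b ∨ q) U q] ∨ r))) = {t3, t4, t5, t6, t7}
t5 ∈ Sat(EG (AG (A[(¬b ∨ q) U q] ∨ r))) = {t3, t4, t5, t6, t7}, so the formula holds at t5.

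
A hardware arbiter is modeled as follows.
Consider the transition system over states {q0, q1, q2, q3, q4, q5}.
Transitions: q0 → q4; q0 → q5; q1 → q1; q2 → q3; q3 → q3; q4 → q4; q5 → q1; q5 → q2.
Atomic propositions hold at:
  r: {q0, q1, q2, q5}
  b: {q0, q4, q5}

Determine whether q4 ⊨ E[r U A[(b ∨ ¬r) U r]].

Sat(¬r) = {q3, q4}
Sat(b ∨ ¬r) = {q0, q3, q4, q5}
A[(b ∨ ¬r) U r]: least fixpoint, start Z0 = Sat(r) = {q0, q1, q2, q5}, add states in Sat(b ∨ ¬r) with every successor in Z. Already a fixed point.
Sat(A[(b ∨ ¬r) U r]) = {q0, q1, q2, q5}
E[r U A[(b ∨ ¬r) U r]]: least fixpoint, start Z0 = Sat(A[(b ∨ ¬r) U r]) = {q0, q1, q2, q5}, add states in Sat(r) with some successor in Z. Already a fixed point.
Sat(E[r U A[(b ∨ ¬r) U r]]) = {q0, q1, q2, q5}
q4 ∉ Sat(E[r U A[(b ∨ ¬r) U r]]) = {q0, q1, q2, q5}, so the formula does not hold at q4.

No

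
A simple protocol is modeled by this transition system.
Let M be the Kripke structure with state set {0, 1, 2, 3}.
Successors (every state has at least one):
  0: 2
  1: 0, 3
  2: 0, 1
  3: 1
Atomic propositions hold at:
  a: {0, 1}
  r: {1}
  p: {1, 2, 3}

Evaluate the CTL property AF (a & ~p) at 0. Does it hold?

Yes

Sat(~p) = {0}
Sat(a & ~p) = {0}
AF (a & ~p): least fixpoint, start Z0 = {0}, add states with every successor in Z. Already a fixed point.
Sat(AF (a & ~p)) = {0}
0 ∈ Sat(AF (a & ~p)) = {0}, so the formula holds at 0.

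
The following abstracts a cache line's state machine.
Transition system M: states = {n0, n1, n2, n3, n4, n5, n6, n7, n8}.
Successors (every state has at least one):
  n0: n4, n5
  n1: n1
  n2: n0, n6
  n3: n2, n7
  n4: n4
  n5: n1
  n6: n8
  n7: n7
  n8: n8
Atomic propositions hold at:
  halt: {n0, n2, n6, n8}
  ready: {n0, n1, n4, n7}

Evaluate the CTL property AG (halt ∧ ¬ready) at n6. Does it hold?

Yes

Sat(¬ready) = {n2, n3, n5, n6, n8}
Sat(halt ∧ ¬ready) = {n2, n6, n8}
AG (halt ∧ ¬ready): greatest fixpoint, start Z0 = {n2, n6, n8}, keep only states in Sat with every successor in Z. Z1 = {n6, n8}; fixed.
Sat(AG (halt ∧ ¬ready)) = {n6, n8}
n6 ∈ Sat(AG (halt ∧ ¬ready)) = {n6, n8}, so the formula holds at n6.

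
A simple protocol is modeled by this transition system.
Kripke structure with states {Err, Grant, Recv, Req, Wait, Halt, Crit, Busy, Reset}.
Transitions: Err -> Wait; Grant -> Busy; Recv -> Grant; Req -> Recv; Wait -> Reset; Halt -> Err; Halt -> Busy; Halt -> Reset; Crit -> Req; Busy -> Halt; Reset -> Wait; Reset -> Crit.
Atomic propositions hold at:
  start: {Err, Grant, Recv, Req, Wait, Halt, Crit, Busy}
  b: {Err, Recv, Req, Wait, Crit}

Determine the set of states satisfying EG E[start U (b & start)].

{Grant, Recv, Req, Halt, Crit, Busy}

Sat(b & start) = {Err, Recv, Req, Wait, Crit}
E[start U (b & start)]: least fixpoint, start Z0 = Sat((b & start)) = {Err, Recv, Req, Wait, Crit}, add states in Sat(start) with some successor in Z. Z1 = {Err, Recv, Req, Wait, Halt, Crit}; Z2 = {Err, Recv, Req, Wait, Halt, Crit, Busy}; Z3 = {Err, Grant, Recv, Req, Wait, Halt, Crit, Busy}; fixed.
Sat(E[start U (b & start)]) = {Err, Grant, Recv, Req, Wait, Halt, Crit, Busy}
EG E[start U (b & start)]: greatest fixpoint, start Z0 = {Err, Grant, Recv, Req, Wait, Halt, Crit, Busy}, keep only states in Sat with some successor in Z. Z1 = {Err, Grant, Recv, Req, Halt, Crit, Busy}; Z2 = {Grant, Recv, Req, Halt, Crit, Busy}; fixed.
Sat(EG E[start U (b & start)]) = {Grant, Recv, Req, Halt, Crit, Busy}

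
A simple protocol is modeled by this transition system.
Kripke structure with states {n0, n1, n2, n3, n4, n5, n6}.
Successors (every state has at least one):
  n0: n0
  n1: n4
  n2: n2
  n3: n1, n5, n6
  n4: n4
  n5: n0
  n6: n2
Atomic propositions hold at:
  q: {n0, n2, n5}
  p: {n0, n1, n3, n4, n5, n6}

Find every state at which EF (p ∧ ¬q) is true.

Sat(¬q) = {n1, n3, n4, n6}
Sat(p ∧ ¬q) = {n1, n3, n4, n6}
EF (p ∧ ¬q): least fixpoint, start Z0 = {n1, n3, n4, n6}, add states with some successor in Z. Already a fixed point.
Sat(EF (p ∧ ¬q)) = {n1, n3, n4, n6}

{n1, n3, n4, n6}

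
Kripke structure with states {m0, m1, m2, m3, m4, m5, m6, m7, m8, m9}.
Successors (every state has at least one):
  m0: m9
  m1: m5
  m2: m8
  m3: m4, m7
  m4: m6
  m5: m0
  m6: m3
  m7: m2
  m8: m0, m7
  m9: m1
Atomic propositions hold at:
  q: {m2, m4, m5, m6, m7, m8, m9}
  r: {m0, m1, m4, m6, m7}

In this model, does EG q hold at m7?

Yes

EG q: greatest fixpoint, start Z0 = {m2, m4, m5, m6, m7, m8, m9}, keep only states in Sat with some successor in Z. Z1 = {m2, m4, m7, m8}; Z2 = {m2, m7, m8}; fixed.
Sat(EG q) = {m2, m7, m8}
m7 ∈ Sat(EG q) = {m2, m7, m8}, so the formula holds at m7.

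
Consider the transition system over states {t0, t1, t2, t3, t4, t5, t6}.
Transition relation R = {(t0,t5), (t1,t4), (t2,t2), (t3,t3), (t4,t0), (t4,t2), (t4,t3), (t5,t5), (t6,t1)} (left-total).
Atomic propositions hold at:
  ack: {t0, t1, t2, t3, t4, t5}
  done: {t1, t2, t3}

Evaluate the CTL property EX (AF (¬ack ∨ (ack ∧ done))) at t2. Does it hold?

Yes

Sat(¬ack) = {t6}
Sat(ack ∧ done) = {t1, t2, t3}
Sat(¬ack ∨ (ack ∧ done)) = {t1, t2, t3, t6}
AF (¬ack ∨ (ack ∧ done)): least fixpoint, start Z0 = {t1, t2, t3, t6}, add states with every successor in Z. Already a fixed point.
Sat(AF (¬ack ∨ (ack ∧ done))) = {t1, t2, t3, t6}
Sat(EX (AF (¬ack ∨ (ack ∧ done)))) = {s : some successor in {t1, t2, t3, t6}} = {t2, t3, t4, t6}
t2 ∈ Sat(EX (AF (¬ack ∨ (ack ∧ done)))) = {t2, t3, t4, t6}, so the formula holds at t2.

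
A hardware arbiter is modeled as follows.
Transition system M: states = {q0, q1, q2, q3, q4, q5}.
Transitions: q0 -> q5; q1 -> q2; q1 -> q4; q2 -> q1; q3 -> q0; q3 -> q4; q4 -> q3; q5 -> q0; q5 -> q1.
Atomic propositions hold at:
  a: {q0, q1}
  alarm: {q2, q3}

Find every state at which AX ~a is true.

{q0, q1, q4}

Sat(~a) = {q2, q3, q4, q5}
Sat(AX ~a) = {s : every successor in {q2, q3, q4, q5}} = {q0, q1, q4}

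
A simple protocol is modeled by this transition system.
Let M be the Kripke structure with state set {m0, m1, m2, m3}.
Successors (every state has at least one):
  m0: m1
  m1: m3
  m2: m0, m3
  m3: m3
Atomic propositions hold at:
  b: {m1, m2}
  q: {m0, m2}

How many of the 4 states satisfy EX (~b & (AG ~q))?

3

Sat(~b) = {m0, m3}
Sat(~q) = {m1, m3}
AG ~q: greatest fixpoint, start Z0 = {m1, m3}, keep only states in Sat with every successor in Z. Already a fixed point.
Sat(AG ~q) = {m1, m3}
Sat(~b & (AG ~q)) = {m3}
Sat(EX (~b & (AG ~q))) = {s : some successor in {m3}} = {m1, m2, m3}
|Sat(EX (~b & (AG ~q)))| = |{m1, m2, m3}| = 3.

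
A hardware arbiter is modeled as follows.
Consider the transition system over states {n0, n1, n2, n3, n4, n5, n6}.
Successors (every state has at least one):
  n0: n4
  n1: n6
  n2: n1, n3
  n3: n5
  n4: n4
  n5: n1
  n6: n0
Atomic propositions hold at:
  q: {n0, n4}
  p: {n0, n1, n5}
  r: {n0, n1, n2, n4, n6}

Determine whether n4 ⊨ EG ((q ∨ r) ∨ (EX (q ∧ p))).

Sat(q ∨ r) = {n0, n1, n2, n4, n6}
Sat(q ∧ p) = {n0}
Sat(EX (q ∧ p)) = {s : some successor in {n0}} = {n6}
Sat((q ∨ r) ∨ (EX (q ∧ p))) = {n0, n1, n2, n4, n6}
EG ((q ∨ r) ∨ (EX (q ∧ p))): greatest fixpoint, start Z0 = {n0, n1, n2, n4, n6}, keep only states in Sat with some successor in Z. Already a fixed point.
Sat(EG ((q ∨ r) ∨ (EX (q ∧ p)))) = {n0, n1, n2, n4, n6}
n4 ∈ Sat(EG ((q ∨ r) ∨ (EX (q ∧ p)))) = {n0, n1, n2, n4, n6}, so the formula holds at n4.

Yes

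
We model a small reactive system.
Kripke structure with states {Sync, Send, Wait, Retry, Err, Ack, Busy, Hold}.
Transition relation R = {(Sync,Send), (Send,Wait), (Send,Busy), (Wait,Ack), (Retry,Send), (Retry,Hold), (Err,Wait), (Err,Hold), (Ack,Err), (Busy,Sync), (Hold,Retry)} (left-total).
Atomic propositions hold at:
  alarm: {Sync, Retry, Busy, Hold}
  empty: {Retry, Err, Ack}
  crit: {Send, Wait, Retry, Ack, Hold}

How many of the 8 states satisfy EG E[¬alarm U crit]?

Sat(¬alarm) = {Send, Wait, Err, Ack}
E[¬alarm U crit]: least fixpoint, start Z0 = Sat(crit) = {Send, Wait, Retry, Ack, Hold}, add states in Sat(¬alarm) with some successor in Z. Z1 = {Send, Wait, Retry, Err, Ack, Hold}; fixed.
Sat(E[¬alarm U crit]) = {Send, Wait, Retry, Err, Ack, Hold}
EG E[¬alarm U crit]: greatest fixpoint, start Z0 = {Send, Wait, Retry, Err, Ack, Hold}, keep only states in Sat with some successor in Z. Already a fixed point.
Sat(EG E[¬alarm U crit]) = {Send, Wait, Retry, Err, Ack, Hold}
|Sat(EG E[¬alarm U crit])| = |{Send, Wait, Retry, Err, Ack, Hold}| = 6.

6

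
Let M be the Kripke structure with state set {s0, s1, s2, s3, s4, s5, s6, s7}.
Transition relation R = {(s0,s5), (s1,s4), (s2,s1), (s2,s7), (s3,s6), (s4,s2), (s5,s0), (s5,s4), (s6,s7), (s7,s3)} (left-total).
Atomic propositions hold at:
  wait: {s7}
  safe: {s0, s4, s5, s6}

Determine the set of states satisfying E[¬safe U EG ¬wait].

Sat(¬safe) = {s1, s2, s3, s7}
Sat(¬wait) = {s0, s1, s2, s3, s4, s5, s6}
EG ¬wait: greatest fixpoint, start Z0 = {s0, s1, s2, s3, s4, s5, s6}, keep only states in Sat with some successor in Z. Z1 = {s0, s1, s2, s3, s4, s5}; Z2 = {s0, s1, s2, s4, s5}; fixed.
Sat(EG ¬wait) = {s0, s1, s2, s4, s5}
E[¬safe U EG ¬wait]: least fixpoint, start Z0 = Sat(EG ¬wait) = {s0, s1, s2, s4, s5}, add states in Sat(¬safe) with some successor in Z. Already a fixed point.
Sat(E[¬safe U EG ¬wait]) = {s0, s1, s2, s4, s5}

{s0, s1, s2, s4, s5}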